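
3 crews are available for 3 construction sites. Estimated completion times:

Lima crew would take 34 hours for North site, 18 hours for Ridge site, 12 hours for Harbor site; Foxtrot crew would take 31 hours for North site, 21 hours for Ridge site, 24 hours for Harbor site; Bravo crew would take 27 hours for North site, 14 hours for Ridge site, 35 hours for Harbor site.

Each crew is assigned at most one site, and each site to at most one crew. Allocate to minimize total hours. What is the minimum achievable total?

This is a one-to-one assignment (minimum-cost bipartite matching).
Optimal: Lima crew→Harbor site (12 hours), Foxtrot crew→North site (31 hours), Bravo crew→Ridge site (14 hours) — total 12+31+14 = 57 hours.
Column-greedy (each site in turn goes to its cheapest remaining crew) gives 69 hours, worse by 12.
No other one-to-one assignment undercuts 57 hours.

Minimum total: 57 hours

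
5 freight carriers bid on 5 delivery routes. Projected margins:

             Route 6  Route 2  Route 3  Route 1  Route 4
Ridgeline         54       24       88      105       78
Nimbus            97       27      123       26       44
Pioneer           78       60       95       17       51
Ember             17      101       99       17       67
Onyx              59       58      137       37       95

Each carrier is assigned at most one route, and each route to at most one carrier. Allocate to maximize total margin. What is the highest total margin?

Max total: $502k

This is the linear assignment problem.
Optimal: Ridgeline→Route 1 ($105k), Nimbus→Route 3 ($123k), Pioneer→Route 6 ($78k), Ember→Route 2 ($101k), Onyx→Route 4 ($95k) — total 105+123+78+101+95 = $502k.
Max-entry greedy (repeatedly take the single best remaining cell) gives $491k, worse by 11.
Next-best assignment: Ridgeline→Route 1, Nimbus→Route 6, Pioneer→Route 3, Ember→Route 2, Onyx→Route 4 = $493k.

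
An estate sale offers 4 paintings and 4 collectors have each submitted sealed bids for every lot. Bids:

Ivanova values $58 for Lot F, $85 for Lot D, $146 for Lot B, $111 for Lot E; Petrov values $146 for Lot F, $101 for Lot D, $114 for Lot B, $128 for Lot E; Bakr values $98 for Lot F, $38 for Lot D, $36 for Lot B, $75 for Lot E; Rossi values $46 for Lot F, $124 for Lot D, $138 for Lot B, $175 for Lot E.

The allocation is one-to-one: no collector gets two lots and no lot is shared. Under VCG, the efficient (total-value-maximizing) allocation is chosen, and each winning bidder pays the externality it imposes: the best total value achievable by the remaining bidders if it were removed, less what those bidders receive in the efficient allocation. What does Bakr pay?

Efficient allocation: Ivanova→Lot B ($146), Petrov→Lot D ($101), Bakr→Lot F ($98), Rossi→Lot E ($175); total welfare W = $520.
Bakr receives Lot F at value $98, so the others get W − 98 = $422.
Without Bakr: best allocation of the remaining 3 bidders over all 4 lots is Ivanova→Lot B ($146), Petrov→Lot F ($146), Rossi→Lot E ($175), total $467.
VCG payment = (others' best without Bakr) − (others' welfare with Bakr) = 467 − 422 = $45.

Bakr pays $45.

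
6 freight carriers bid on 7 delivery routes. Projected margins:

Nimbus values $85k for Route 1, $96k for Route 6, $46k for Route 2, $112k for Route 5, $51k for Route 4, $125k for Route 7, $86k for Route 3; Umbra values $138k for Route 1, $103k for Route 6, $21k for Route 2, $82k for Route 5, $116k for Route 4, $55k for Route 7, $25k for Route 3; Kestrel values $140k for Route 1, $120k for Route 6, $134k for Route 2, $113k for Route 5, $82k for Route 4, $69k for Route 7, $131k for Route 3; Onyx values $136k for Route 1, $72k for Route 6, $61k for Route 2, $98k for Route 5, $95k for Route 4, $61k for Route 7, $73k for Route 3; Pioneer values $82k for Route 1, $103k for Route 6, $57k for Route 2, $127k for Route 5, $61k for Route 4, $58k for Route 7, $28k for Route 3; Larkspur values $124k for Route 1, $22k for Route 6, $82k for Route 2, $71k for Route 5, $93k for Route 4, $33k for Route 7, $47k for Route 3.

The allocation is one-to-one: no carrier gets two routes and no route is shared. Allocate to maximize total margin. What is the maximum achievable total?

Maximum total: $718k

Optimal: Nimbus→Route 7 ($125k), Umbra→Route 6 ($103k), Kestrel→Route 2 ($134k), Onyx→Route 1 ($136k), Pioneer→Route 5 ($127k), Larkspur→Route 4 ($93k) — total 125+103+134+136+127+93 = $718k.
Column-greedy (each route in turn goes to its best remaining carrier) gives $672k, worse by 46.
Next-best assignment: Nimbus→Route 7, Umbra→Route 4, Kestrel→Route 3, Onyx→Route 1, Pioneer→Route 5, Larkspur→Route 2 = $717k.
Swapping Pioneer↔Larkspur (Pioneer→Route 4 $61k, Larkspur→Route 5 $71k) loses 88.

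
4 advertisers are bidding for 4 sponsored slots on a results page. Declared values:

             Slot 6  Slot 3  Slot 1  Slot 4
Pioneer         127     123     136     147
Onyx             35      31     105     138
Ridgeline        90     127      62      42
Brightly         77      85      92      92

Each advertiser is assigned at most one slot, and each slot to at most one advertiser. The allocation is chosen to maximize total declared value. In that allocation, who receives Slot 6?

Pioneer receives Slot 6.

Optimal: Pioneer→Slot 6 ($127), Onyx→Slot 4 ($138), Ridgeline→Slot 3 ($127), Brightly→Slot 1 ($92) — total 127+138+127+92 = $484.
Row-greedy (each advertiser in turn takes its best remaining slot) gives $456, worse by 28.
Pioneer's own top slot is Slot 4 ($147), but forcing Pioneer→Slot 4 and reassigning the rest optimally gives only $456 — worse by 28.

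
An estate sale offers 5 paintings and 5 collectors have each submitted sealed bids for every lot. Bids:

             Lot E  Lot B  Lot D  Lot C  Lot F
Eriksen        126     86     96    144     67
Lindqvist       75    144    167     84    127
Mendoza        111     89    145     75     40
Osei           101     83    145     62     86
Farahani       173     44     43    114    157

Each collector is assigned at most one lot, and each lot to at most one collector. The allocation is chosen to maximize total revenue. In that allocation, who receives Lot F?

Optimal: Eriksen→Lot C ($144), Lindqvist→Lot B ($144), Mendoza→Lot E ($111), Osei→Lot D ($145), Farahani→Lot F ($157) — total 144+144+111+145+157 = $701.
Next-best assignment: Eriksen→Lot C, Lindqvist→Lot B, Mendoza→Lot D, Osei→Lot F, Farahani→Lot E = $692.
Swapping Osei↔Lindqvist (Osei→Lot B $83, Lindqvist→Lot D $167) loses 39.
Farahani's own top lot is Lot E ($173), but forcing Farahani→Lot E and reassigning the rest optimally gives only $692 — worse by 9.

Farahani receives Lot F.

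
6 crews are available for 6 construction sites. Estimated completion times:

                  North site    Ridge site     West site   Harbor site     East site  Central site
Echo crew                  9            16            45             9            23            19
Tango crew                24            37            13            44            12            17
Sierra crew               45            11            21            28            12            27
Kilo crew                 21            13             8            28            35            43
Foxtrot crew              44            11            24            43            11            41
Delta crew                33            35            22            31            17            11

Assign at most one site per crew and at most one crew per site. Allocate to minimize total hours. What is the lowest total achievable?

This is the linear assignment problem.
Optimal: Echo crew→Harbor site (9 hours), Tango crew→North site (24 hours), Sierra crew→Ridge site (11 hours), Kilo crew→West site (8 hours), Foxtrot crew→East site (11 hours), Delta crew→Central site (11 hours) — total 9+24+11+8+11+11 = 74 hours.
Checked against all permutations: 74 hours is optimal.

Minimum total: 74 hours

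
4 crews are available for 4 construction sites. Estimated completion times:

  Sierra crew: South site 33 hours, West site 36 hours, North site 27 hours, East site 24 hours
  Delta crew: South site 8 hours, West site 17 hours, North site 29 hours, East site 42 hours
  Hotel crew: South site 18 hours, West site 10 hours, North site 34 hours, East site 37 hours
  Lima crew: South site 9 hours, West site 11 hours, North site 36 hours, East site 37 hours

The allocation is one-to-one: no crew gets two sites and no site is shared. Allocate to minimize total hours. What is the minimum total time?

This is the linear assignment problem.
Optimal: Sierra crew→East site (24 hours), Delta crew→North site (29 hours), Hotel crew→West site (10 hours), Lima crew→South site (9 hours) — total 24+29+10+9 = 72 hours.
Next-best assignment: Sierra crew→East site, Delta crew→South site, Hotel crew→North site, Lima crew→West site = 77 hours.
Checked against all permutations: 72 hours is optimal.

Minimum total: 72 hours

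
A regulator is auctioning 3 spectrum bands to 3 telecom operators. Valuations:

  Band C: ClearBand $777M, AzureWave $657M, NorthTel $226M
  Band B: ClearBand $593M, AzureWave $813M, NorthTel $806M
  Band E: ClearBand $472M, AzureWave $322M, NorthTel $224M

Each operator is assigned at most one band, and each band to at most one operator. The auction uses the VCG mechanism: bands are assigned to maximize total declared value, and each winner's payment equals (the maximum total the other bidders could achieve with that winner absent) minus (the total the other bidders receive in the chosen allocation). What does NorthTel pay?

NorthTel pays $461M.

Efficient allocation: ClearBand→Band E ($472M), AzureWave→Band C ($657M), NorthTel→Band B ($806M); total welfare W = $1935M.
NorthTel receives Band B at value $806M, so the others get W − 806 = $1129M.
Without NorthTel: best allocation of the remaining 2 bidders over all 3 bands is ClearBand→Band C ($777M), AzureWave→Band B ($813M), total $1590M.
VCG payment = (others' best without NorthTel) − (others' welfare with NorthTel) = 1590 − 1129 = $461M.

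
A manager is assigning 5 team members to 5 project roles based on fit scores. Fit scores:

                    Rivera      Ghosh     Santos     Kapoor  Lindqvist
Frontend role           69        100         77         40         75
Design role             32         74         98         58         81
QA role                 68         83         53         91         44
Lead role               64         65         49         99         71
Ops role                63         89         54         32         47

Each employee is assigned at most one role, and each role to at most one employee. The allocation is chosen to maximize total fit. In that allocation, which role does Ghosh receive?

Optimal: Rivera→QA role (68 pts), Ghosh→Ops role (89 pts), Santos→Design role (98 pts), Kapoor→Lead role (99 pts), Lindqvist→Frontend role (75 pts) — total 68+89+98+99+75 = 429 pts.
Row-greedy (each employee in turn takes its best remaining role) gives 399 pts, worse by 30.
Next-best assignment: Rivera→Ops role, Ghosh→Frontend role, Santos→Design role, Kapoor→QA role, Lindqvist→Lead role = 423 pts.
Ghosh's own top role is Frontend role (100 pts), but forcing Ghosh→Frontend role and reassigning the rest optimally gives only 423 pts — worse by 6.

Ghosh receives Ops role.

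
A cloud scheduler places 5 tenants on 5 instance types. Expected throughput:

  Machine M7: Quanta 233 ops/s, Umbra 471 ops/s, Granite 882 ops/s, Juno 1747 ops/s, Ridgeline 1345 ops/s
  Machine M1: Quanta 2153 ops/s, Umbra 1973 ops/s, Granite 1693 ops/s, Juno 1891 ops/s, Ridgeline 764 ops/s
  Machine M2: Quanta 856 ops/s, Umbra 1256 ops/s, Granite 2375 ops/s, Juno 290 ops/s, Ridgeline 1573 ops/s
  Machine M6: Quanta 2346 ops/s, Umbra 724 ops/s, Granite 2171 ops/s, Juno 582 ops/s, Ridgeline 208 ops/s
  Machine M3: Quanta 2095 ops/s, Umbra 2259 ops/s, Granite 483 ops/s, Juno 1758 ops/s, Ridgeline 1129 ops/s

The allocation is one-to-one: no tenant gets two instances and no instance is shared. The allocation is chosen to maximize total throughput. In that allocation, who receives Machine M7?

Ridgeline receives Machine M7.

Optimal: Quanta→Machine M6 (2346 ops/s), Umbra→Machine M3 (2259 ops/s), Granite→Machine M2 (2375 ops/s), Juno→Machine M1 (1891 ops/s), Ridgeline→Machine M7 (1345 ops/s) — total 2346+2259+2375+1891+1345 = 10216 ops/s.
Column-greedy (each instance in turn goes to its best remaining tenant) gives 8128 ops/s, worse by 2088.
Next-best assignment: Quanta→Machine M1, Umbra→Machine M3, Granite→Machine M6, Juno→Machine M7, Ridgeline→Machine M2 = 9903 ops/s.
Swapping Ridgeline↔Umbra (Ridgeline→Machine M3 1129 ops/s, Umbra→Machine M7 471 ops/s) loses 2004.
Checked against all permutations: 10216 ops/s is optimal.
Ridgeline's own top instance is Machine M2 (1573 ops/s), but forcing Ridgeline→Machine M2 and reassigning the rest optimally gives only 9903 ops/s — worse by 313.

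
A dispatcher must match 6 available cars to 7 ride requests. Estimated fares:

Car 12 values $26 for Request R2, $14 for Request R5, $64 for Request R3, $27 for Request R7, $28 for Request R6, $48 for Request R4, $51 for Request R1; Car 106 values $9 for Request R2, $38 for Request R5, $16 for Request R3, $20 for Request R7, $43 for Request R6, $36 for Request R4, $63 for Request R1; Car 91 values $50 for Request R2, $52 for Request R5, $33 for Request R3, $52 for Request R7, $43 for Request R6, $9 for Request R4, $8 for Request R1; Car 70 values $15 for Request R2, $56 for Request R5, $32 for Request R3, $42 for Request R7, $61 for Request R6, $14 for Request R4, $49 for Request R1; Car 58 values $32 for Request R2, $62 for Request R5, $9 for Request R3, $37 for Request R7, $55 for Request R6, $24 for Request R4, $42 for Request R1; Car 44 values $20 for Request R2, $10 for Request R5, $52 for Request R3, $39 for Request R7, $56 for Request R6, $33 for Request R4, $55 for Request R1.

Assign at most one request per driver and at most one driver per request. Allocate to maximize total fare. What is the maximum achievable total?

Max total: $339

Optimal: Car 12→Request R3 ($64), Car 106→Request R1 ($63), Car 91→Request R2 ($50), Car 70→Request R6 ($61), Car 58→Request R5 ($62), Car 44→Request R7 ($39) — total 64+63+50+61+62+39 = $339.
Row-greedy (each driver in turn takes its best remaining request) gives $310, worse by 29.
Next-best assignment: Car 12→Request R4, Car 106→Request R1, Car 91→Request R7, Car 70→Request R6, Car 58→Request R5, Car 44→Request R3 = $338.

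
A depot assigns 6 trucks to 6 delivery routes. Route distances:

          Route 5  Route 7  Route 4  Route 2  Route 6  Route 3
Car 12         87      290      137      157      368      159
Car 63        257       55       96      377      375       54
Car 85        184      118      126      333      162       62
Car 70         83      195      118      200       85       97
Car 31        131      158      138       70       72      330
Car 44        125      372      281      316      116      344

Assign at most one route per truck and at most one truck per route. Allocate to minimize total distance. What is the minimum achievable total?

Optimal: Car 12→Route 5 (87 km), Car 63→Route 7 (55 km), Car 85→Route 3 (62 km), Car 70→Route 4 (118 km), Car 31→Route 2 (70 km), Car 44→Route 6 (116 km) — total 87+55+62+118+70+116 = 508 km.
Row-greedy (each truck in turn takes its cheapest remaining route) gives 695 km, worse by 187.
Swapping Car 44↔Car 70 (Car 44→Route 4 281 km, Car 70→Route 6 85 km) adds 132.
Every other assignment is strictly worse.

Min total: 508 km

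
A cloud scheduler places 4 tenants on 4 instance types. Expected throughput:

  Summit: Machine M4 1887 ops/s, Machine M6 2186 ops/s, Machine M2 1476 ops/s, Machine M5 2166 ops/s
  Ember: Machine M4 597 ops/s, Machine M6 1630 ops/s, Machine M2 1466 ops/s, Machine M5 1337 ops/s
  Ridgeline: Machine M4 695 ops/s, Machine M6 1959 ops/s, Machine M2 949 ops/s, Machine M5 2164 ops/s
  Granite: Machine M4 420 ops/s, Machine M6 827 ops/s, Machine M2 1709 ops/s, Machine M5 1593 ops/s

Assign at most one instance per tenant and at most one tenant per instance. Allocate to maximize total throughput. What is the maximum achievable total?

Optimal: Summit→Machine M4 (1887 ops/s), Ember→Machine M6 (1630 ops/s), Ridgeline→Machine M5 (2164 ops/s), Granite→Machine M2 (1709 ops/s) — total 1887+1630+2164+1709 = 7390 ops/s.
Row-greedy (each tenant in turn takes its best remaining instance) gives 6236 ops/s, worse by 1154.
Swapping Summit↔Ridgeline (Summit→Machine M5 2166 ops/s, Ridgeline→Machine M4 695 ops/s) loses 1190.
Checked against all permutations: 7390 ops/s is optimal.

Maximum total: 7390 ops/s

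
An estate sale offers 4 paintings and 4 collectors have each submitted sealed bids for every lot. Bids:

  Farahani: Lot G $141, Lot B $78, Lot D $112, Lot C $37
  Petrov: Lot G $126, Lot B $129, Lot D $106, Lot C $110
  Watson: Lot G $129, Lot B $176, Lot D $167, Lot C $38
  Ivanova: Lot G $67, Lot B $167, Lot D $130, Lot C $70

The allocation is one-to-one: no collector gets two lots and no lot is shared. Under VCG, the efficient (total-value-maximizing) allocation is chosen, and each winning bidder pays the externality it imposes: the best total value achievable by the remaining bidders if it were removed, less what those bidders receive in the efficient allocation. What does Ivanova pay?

Ivanova pays $19.

Efficient allocation: Farahani→Lot G ($141), Petrov→Lot C ($110), Watson→Lot D ($167), Ivanova→Lot B ($167); total welfare W = $585.
Ivanova receives Lot B at value $167, so the others get W − 167 = $418.
Without Ivanova: best allocation of the remaining 3 bidders over all 4 lots is Farahani→Lot G ($141), Petrov→Lot B ($129), Watson→Lot D ($167), total $437.
VCG payment = (others' best without Ivanova) − (others' welfare with Ivanova) = 437 − 418 = $19.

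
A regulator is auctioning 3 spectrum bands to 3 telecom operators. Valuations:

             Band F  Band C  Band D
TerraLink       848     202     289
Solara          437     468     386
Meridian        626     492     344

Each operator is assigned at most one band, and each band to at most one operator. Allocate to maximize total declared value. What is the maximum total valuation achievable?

Max total: $1726M

Optimal: TerraLink→Band F ($848M), Solara→Band D ($386M), Meridian→Band C ($492M) — total 848+386+492 = $1726M.
Row-greedy (each operator in turn takes its best remaining band) gives $1660M, worse by 66.
Checked against all permutations: $1726M is optimal.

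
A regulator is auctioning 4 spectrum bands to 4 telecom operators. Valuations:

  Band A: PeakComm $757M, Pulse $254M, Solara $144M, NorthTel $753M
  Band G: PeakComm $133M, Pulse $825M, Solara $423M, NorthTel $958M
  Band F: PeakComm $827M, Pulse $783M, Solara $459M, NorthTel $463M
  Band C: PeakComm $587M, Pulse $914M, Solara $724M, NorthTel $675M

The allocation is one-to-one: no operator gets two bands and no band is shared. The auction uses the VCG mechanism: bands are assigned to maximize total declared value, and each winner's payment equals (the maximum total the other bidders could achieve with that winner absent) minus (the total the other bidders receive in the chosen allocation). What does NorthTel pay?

Efficient allocation: PeakComm→Band A ($757M), Pulse→Band F ($783M), Solara→Band C ($724M), NorthTel→Band G ($958M); total welfare W = $3222M.
NorthTel receives Band G at value $958M, so the others get W − 958 = $2264M.
Without NorthTel: best allocation of the remaining 3 bidders over all 4 bands is PeakComm→Band F ($827M), Pulse→Band G ($825M), Solara→Band C ($724M), total $2376M.
VCG payment = (others' best without NorthTel) − (others' welfare with NorthTel) = 2376 − 2264 = $112M.

NorthTel pays $112M.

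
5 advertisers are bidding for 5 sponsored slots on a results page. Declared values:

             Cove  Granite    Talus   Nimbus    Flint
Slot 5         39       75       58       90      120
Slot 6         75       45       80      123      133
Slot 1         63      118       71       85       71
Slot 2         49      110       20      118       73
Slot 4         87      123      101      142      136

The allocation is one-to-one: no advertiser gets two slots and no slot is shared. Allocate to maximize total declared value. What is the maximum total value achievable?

Maximum total: $532

Treat this as an assignment problem: match each advertiser to one slot.
Optimal: Cove→Slot 6 ($75), Granite→Slot 1 ($118), Talus→Slot 4 ($101), Nimbus→Slot 2 ($118), Flint→Slot 5 ($120) — total 75+118+101+118+120 = $532.
Max-entry greedy (repeatedly take the single best remaining cell) gives $500, worse by 32.
Next-best assignment: Cove→Slot 4, Granite→Slot 1, Talus→Slot 6, Nimbus→Slot 2, Flint→Slot 5 = $523.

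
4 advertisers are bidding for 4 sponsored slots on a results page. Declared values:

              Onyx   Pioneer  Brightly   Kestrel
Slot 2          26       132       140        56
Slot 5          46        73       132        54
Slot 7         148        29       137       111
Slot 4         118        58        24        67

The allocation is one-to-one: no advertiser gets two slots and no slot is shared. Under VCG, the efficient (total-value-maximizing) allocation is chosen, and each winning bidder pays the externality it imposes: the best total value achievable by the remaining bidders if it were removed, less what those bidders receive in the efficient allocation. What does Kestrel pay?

Efficient allocation: Onyx→Slot 4 ($118), Pioneer→Slot 2 ($132), Brightly→Slot 5 ($132), Kestrel→Slot 7 ($111); total welfare W = $493.
Kestrel receives Slot 7 at value $111, so the others get W − 111 = $382.
Without Kestrel: best allocation of the remaining 3 bidders over all 4 slots is Onyx→Slot 7 ($148), Pioneer→Slot 2 ($132), Brightly→Slot 5 ($132), total $412.
VCG payment = (others' best without Kestrel) − (others' welfare with Kestrel) = 412 − 382 = $30.

Kestrel pays $30.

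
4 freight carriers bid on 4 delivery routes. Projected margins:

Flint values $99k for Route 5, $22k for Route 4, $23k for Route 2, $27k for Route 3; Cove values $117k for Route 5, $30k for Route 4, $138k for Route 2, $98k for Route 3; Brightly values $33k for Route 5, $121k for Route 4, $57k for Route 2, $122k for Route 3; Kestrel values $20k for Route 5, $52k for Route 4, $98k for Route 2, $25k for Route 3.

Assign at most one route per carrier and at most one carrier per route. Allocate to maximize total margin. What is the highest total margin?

Maximum total: $416k

Optimal: Flint→Route 5 ($99k), Cove→Route 3 ($98k), Brightly→Route 4 ($121k), Kestrel→Route 2 ($98k) — total 99+98+121+98 = $416k.
Row-greedy (each carrier in turn takes its best remaining route) gives $411k, worse by 5.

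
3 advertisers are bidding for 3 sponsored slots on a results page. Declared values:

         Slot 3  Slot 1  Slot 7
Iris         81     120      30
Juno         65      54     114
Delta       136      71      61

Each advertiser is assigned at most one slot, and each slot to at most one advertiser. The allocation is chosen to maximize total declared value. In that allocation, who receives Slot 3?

Optimal: Iris→Slot 1 ($120), Juno→Slot 7 ($114), Delta→Slot 3 ($136) — total 120+114+136 = $370.
Next-best assignment: Iris→Slot 3, Juno→Slot 7, Delta→Slot 1 = $266.
Swapping Juno↔Iris (Juno→Slot 1 $54, Iris→Slot 7 $30) loses 150.
No other one-to-one assignment exceeds $370.

Delta receives Slot 3.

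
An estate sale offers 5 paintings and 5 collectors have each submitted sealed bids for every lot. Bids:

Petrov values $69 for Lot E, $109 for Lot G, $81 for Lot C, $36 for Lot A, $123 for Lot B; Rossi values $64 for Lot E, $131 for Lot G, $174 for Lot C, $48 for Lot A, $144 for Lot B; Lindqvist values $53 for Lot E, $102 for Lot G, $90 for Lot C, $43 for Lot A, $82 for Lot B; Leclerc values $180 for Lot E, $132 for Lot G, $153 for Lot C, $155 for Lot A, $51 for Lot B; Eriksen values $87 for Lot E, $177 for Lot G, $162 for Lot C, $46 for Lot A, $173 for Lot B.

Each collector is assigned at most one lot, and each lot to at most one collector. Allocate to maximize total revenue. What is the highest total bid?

Optimal: Petrov→Lot B ($123), Rossi→Lot C ($174), Lindqvist→Lot A ($43), Leclerc→Lot E ($180), Eriksen→Lot G ($177) — total 123+174+43+180+177 = $697.
Row-greedy (each collector in turn takes its best remaining lot) gives $625, worse by 72.

Maximum total: $697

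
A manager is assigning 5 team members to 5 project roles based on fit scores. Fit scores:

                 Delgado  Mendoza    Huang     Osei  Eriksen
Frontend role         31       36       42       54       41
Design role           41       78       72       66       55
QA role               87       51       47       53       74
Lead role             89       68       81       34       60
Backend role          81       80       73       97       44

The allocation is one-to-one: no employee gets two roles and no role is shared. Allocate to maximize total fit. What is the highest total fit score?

Optimal: Delgado→QA role (87 pts), Mendoza→Design role (78 pts), Huang→Lead role (81 pts), Osei→Backend role (97 pts), Eriksen→Frontend role (41 pts) — total 87+78+81+97+41 = 384 pts.
Column-greedy (each role in turn goes to its best remaining employee) gives 344 pts, worse by 40.

Max total: 384 pts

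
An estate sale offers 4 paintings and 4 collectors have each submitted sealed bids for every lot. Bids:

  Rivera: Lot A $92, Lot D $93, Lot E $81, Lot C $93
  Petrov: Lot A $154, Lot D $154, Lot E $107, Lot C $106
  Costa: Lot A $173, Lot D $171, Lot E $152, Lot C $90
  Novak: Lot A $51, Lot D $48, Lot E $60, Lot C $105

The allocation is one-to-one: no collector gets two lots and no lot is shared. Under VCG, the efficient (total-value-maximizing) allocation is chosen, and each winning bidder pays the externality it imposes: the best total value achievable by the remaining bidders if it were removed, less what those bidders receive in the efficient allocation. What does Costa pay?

Efficient allocation: Rivera→Lot E ($81), Petrov→Lot D ($154), Costa→Lot A ($173), Novak→Lot C ($105); total welfare W = $513.
Costa receives Lot A at value $173, so the others get W − 173 = $340.
Without Costa: best allocation of the remaining 3 bidders over all 4 lots is Rivera→Lot D ($93), Petrov→Lot A ($154), Novak→Lot C ($105), total $352.
VCG payment = (others' best without Costa) − (others' welfare with Costa) = 352 − 340 = $12.

Costa pays $12.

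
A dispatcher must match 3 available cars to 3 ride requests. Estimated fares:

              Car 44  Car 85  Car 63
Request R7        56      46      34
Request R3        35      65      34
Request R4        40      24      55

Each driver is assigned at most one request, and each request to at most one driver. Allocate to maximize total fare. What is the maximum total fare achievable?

Max total: $176

This is the linear assignment problem.
Optimal: Car 44→Request R7 ($56), Car 85→Request R3 ($65), Car 63→Request R4 ($55) — total 56+65+55 = $176.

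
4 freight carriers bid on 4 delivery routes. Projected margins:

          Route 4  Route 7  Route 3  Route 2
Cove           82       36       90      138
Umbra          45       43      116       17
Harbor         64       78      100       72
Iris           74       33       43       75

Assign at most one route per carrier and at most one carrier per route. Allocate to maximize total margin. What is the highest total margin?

Optimal: Cove→Route 2 ($138k), Umbra→Route 3 ($116k), Harbor→Route 7 ($78k), Iris→Route 4 ($74k) — total 138+116+78+74 = $406k.
Column-greedy (each route in turn goes to its best remaining carrier) gives $351k, worse by 55.
Swapping Cove↔Harbor (Cove→Route 7 $36k, Harbor→Route 2 $72k) loses 108.
Checked against all permutations: $406k is optimal.

Max total: $406k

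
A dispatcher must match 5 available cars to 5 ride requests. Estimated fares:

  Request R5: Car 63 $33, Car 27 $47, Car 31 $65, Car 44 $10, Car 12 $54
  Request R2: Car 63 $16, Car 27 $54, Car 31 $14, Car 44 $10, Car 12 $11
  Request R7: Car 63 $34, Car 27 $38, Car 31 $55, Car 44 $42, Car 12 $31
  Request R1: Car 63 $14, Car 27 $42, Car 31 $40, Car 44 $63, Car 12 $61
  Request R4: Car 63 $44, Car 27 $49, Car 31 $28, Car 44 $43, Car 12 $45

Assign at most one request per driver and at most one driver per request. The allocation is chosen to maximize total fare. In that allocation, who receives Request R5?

This is the linear assignment problem.
Optimal: Car 63→Request R4 ($44), Car 27→Request R2 ($54), Car 31→Request R7 ($55), Car 44→Request R1 ($63), Car 12→Request R5 ($54) — total 44+54+55+63+54 = $270.
Row-greedy (each driver in turn takes its best remaining request) gives $257, worse by 13.
Next-best assignment: Car 63→Request R4, Car 27→Request R2, Car 31→Request R5, Car 44→Request R7, Car 12→Request R1 = $266.
Swapping Car 31↔Car 44 (Car 31→Request R1 $40, Car 44→Request R7 $42) loses 36.
Checked against all permutations: $270 is optimal.
Car 12's own top request is Request R1 ($61), but forcing Car 12→Request R1 and reassigning the rest optimally gives only $266 — worse by 4.

Car 12 receives Request R5.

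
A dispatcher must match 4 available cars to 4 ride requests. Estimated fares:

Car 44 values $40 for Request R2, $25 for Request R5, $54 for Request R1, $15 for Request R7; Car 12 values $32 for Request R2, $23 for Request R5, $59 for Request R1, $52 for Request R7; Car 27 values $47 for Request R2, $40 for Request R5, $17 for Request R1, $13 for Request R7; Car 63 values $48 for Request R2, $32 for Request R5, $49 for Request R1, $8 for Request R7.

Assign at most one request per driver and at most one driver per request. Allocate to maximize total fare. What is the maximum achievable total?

Max total: $194

This is the linear assignment problem.
Optimal: Car 44→Request R1 ($54), Car 12→Request R7 ($52), Car 27→Request R5 ($40), Car 63→Request R2 ($48) — total 54+52+40+48 = $194.
Column-greedy (each request in turn goes to its best remaining driver) gives $162, worse by 32.
Next-best assignment: Car 44→Request R1, Car 12→Request R7, Car 27→Request R2, Car 63→Request R5 = $185.
Swapping Car 27↔Car 63 (Car 27→Request R2 $47, Car 63→Request R5 $32) loses 9.
No other one-to-one assignment exceeds $194.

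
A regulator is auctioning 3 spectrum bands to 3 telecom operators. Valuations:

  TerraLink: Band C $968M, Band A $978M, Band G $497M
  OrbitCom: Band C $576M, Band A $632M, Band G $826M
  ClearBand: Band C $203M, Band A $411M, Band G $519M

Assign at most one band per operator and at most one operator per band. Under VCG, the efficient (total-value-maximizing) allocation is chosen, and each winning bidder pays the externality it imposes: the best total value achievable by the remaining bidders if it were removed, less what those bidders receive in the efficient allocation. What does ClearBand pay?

Efficient allocation: TerraLink→Band C ($968M), OrbitCom→Band G ($826M), ClearBand→Band A ($411M); total welfare W = $2205M.
ClearBand receives Band A at value $411M, so the others get W − 411 = $1794M.
Without ClearBand: best allocation of the remaining 2 bidders over all 3 bands is TerraLink→Band A ($978M), OrbitCom→Band G ($826M), total $1804M.
VCG payment = (others' best without ClearBand) − (others' welfare with ClearBand) = 1804 − 1794 = $10M.

ClearBand pays $10M.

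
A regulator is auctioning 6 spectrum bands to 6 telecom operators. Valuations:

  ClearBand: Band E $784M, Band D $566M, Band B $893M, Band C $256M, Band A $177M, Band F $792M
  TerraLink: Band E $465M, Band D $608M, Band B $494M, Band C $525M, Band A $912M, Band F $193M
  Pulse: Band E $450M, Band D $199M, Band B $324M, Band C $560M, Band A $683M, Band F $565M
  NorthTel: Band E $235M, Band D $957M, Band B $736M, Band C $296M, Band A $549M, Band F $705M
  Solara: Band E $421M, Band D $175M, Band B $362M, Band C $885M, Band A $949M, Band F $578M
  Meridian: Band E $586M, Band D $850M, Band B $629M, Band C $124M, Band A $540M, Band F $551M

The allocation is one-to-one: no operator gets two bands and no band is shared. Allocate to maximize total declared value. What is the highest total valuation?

This is a one-to-one assignment (maximum-weight bipartite matching).
Optimal: ClearBand→Band B ($893M), TerraLink→Band A ($912M), Pulse→Band F ($565M), NorthTel→Band D ($957M), Solara→Band C ($885M), Meridian→Band E ($586M) — total 893+912+565+957+885+586 = $4798M.
Max-entry greedy (repeatedly take the single best remaining cell) gives $4475M, worse by 323.
Checked against all permutations: $4798M is optimal.

Max total: $4798M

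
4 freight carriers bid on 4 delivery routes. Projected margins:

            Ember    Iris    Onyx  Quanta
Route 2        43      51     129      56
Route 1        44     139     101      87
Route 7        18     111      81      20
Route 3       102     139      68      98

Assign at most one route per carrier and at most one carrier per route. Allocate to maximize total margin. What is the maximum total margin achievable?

Maximum total: $429k

Optimal: Ember→Route 3 ($102k), Iris→Route 7 ($111k), Onyx→Route 2 ($129k), Quanta→Route 1 ($87k) — total 102+111+129+87 = $429k.
Row-greedy (each carrier in turn takes its best remaining route) gives $390k, worse by 39.
Next-best assignment: Ember→Route 3, Iris→Route 1, Onyx→Route 2, Quanta→Route 7 = $390k.
Every other assignment is strictly worse.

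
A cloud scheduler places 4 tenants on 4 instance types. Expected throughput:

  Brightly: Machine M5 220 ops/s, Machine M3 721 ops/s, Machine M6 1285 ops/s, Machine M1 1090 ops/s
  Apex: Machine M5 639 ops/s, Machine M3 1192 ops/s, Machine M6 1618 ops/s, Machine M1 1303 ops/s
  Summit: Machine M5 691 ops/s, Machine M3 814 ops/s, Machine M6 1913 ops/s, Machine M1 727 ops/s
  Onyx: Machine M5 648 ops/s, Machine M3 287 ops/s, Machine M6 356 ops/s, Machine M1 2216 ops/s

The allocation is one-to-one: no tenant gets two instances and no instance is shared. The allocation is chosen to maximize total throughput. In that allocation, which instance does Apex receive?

Apex receives Machine M3.

Optimal: Brightly→Machine M5 (220 ops/s), Apex→Machine M3 (1192 ops/s), Summit→Machine M6 (1913 ops/s), Onyx→Machine M1 (2216 ops/s) — total 220+1192+1913+2216 = 5541 ops/s.
Column-greedy (each instance in turn goes to its best remaining tenant) gives 5384 ops/s, worse by 157.
Next-best assignment: Brightly→Machine M3, Apex→Machine M5, Summit→Machine M6, Onyx→Machine M1 = 5489 ops/s.
Apex's own top instance is Machine M6 (1618 ops/s), but forcing Apex→Machine M6 and reassigning the rest optimally gives only 5246 ops/s — worse by 295.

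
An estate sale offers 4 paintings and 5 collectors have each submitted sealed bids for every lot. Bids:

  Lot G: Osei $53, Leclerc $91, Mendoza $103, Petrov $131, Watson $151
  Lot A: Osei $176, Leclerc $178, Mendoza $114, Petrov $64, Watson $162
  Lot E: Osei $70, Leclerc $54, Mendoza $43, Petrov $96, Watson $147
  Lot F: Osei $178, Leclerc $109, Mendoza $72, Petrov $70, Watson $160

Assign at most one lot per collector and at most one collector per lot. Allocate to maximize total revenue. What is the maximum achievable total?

Optimal: Petrov→Lot G ($131), Leclerc→Lot A ($178), Watson→Lot E ($147), Osei→Lot F ($178) — total 131+178+147+178 = $634.
Row-greedy (each collector in turn takes its best remaining lot) gives $555, worse by 79.
No other one-to-one assignment exceeds $634.

Maximum total: $634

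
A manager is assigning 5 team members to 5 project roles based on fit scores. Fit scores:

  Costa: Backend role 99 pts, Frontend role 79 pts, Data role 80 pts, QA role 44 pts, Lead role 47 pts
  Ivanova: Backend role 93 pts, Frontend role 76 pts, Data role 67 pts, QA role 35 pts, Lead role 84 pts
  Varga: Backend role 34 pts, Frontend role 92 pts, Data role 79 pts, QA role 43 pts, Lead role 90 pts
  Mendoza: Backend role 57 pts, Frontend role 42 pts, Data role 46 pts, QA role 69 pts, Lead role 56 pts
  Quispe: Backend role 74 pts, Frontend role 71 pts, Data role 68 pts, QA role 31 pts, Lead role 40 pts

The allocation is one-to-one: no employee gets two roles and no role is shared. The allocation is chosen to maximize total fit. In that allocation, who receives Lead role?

Ivanova receives Lead role.

Optimal: Costa→Backend role (99 pts), Ivanova→Lead role (84 pts), Varga→Frontend role (92 pts), Mendoza→QA role (69 pts), Quispe→Data role (68 pts) — total 99+84+92+69+68 = 412 pts.
Checked against all permutations: 412 pts is optimal.
Ivanova's own top role is Backend role (93 pts), but forcing Ivanova→Backend role and reassigning the rest optimally gives only 403 pts — worse by 9.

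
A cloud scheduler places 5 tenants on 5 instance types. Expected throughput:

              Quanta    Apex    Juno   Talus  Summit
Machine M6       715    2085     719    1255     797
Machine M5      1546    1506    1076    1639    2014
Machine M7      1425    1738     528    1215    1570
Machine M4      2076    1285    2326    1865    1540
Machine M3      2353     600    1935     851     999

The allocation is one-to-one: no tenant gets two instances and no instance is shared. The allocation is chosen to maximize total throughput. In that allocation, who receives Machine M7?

Talus receives Machine M7.

Optimal: Quanta→Machine M3 (2353 ops/s), Apex→Machine M6 (2085 ops/s), Juno→Machine M4 (2326 ops/s), Talus→Machine M7 (1215 ops/s), Summit→Machine M5 (2014 ops/s) — total 2353+2085+2326+1215+2014 = 9993 ops/s.
Column-greedy (each instance in turn goes to its best remaining tenant) gives 8701 ops/s, worse by 1292.
Checked against all permutations: 9993 ops/s is optimal.
Talus's own top instance is Machine M4 (1865 ops/s), but forcing Talus→Machine M4 and reassigning the rest optimally gives only 9324 ops/s — worse by 669.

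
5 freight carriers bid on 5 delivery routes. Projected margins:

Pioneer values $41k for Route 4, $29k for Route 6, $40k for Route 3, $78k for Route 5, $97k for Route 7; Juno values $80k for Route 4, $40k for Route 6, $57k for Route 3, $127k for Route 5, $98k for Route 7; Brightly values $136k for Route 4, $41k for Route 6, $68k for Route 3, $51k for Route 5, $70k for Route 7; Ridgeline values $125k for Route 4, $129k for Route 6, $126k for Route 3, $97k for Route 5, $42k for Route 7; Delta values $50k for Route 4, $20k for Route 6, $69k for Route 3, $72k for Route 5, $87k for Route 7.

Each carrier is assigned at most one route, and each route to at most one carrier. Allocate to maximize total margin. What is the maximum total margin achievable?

Optimal: Pioneer→Route 7 ($97k), Juno→Route 5 ($127k), Brightly→Route 4 ($136k), Ridgeline→Route 6 ($129k), Delta→Route 3 ($69k) — total 97+127+136+129+69 = $558k.
Every other assignment is strictly worse.

Maximum total: $558k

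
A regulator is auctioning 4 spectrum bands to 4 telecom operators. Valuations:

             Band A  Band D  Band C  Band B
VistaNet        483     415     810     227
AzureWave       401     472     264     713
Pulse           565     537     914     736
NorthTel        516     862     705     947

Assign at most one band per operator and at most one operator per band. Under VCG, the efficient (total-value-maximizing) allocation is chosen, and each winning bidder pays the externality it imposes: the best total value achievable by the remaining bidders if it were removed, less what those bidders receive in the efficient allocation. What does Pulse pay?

Efficient allocation: VistaNet→Band A ($483M), AzureWave→Band B ($713M), Pulse→Band C ($914M), NorthTel→Band D ($862M); total welfare W = $2972M.
Pulse receives Band C at value $914M, so the others get W − 914 = $2058M.
Without Pulse: best allocation of the remaining 3 bidders over all 4 bands is VistaNet→Band C ($810M), AzureWave→Band B ($713M), NorthTel→Band D ($862M), total $2385M.
VCG payment = (others' best without Pulse) − (others' welfare with Pulse) = 2385 − 2058 = $327M.

Pulse pays $327M.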